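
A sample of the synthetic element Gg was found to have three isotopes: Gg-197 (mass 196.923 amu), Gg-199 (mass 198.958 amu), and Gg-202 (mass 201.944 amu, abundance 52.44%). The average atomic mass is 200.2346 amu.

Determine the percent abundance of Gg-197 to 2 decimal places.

14.21%

Let x and y be the fractions of Gg-197 and Gg-199. Then x + y = 1 − 0.5244 = 0.4756 and 196.923x + 198.958y = 200.2346 − 0.5244×201.944 = 94.3351664.
Substituting: 196.923x + 198.958(0.4756 − x) = 94.3351664
(196.923 − 198.958)x = -0.2892584  ⇒  x = 0.14214, y = 0.33346
Gg-197: 14.21%, Gg-199: 33.35%.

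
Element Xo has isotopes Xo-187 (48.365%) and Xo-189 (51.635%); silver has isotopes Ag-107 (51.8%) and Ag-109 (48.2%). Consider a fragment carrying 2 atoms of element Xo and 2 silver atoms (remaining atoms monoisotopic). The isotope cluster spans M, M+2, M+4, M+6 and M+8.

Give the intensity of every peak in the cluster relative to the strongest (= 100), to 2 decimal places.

Element Xo pattern (n=2): 0.23391732 : 0.49946535 : 0.26661732
Silver pattern (n=2): 0.268324 : 0.499352 : 0.232324
Convolve the two distributions (both contribute in 2-u steps):
  M: 0.23391732×0.268324 = 0.062766
  M+2: 0.23391732×0.499352 + 0.49946535×0.268324 = 0.250826
  M+4: 0.23391732×0.232324 + 0.49946535×0.499352 + 0.26661732×0.268324 = 0.375293
  M+6: 0.49946535×0.232324 + 0.26661732×0.499352 = 0.249174
  M+8: 0.26661732×0.232324 = 0.061942
Scale to base peak (0.375293) = 100: 16.72 : 66.83 : 100.00 : 66.39 : 16.50

16.72 : 66.83 : 100.00 : 66.39 : 16.50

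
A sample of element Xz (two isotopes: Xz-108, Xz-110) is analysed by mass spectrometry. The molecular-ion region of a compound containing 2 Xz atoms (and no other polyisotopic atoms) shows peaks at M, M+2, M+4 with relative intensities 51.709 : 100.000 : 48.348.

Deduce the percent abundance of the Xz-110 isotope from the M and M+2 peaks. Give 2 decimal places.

49.16%

If p is the fraction of Xz that is Xz-108, then I(M+2)/I(M) = [C(2,1)·p^1·(1−p)] / p^2 = 2·(1−p)/p = 100.000/51.709 = 1.9339
(1−p)/p = 1.9339/2 = 0.9669  ⇒  p = 1/(1 + 0.9669) = 0.5084
Xz-108: 50.84%, Xz-110: 49.16%.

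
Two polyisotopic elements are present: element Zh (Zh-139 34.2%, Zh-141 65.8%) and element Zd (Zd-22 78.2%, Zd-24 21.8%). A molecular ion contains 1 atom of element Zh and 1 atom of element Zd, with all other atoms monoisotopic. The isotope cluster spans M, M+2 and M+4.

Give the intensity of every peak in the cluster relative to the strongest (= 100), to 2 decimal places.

45.40 : 100.00 : 24.35

Element Zh pattern (n=1): 0.3420 : 0.6580
Element Zd pattern (n=1): 0.7820 : 0.2180
Convolve the two distributions (both contribute in 2-u steps):
  M: 0.3420×0.7820 = 0.267444
  M+2: 0.3420×0.2180 + 0.6580×0.7820 = 0.589112
  M+4: 0.6580×0.2180 = 0.143444
Scale to base peak (0.589112) = 100: 45.40 : 100.00 : 24.35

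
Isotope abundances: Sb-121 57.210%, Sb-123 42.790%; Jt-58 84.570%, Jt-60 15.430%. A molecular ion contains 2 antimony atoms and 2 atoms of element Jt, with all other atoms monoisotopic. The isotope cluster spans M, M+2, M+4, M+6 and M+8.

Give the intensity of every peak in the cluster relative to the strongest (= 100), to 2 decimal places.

Antimony pattern (n=2): 0.32729841 : 0.48960318 : 0.18309841
Element Jt pattern (n=2): 0.71520849 : 0.26098302 : 0.02380849
Convolve the two distributions (both contribute in 2-u steps):
  M: 0.32729841×0.71520849 = 0.234087
  M+2: 0.32729841×0.26098302 + 0.48960318×0.71520849 = 0.435588
  M+4: 0.32729841×0.02380849 + 0.48960318×0.26098302 + 0.18309841×0.71520849 = 0.266524
  M+6: 0.48960318×0.02380849 + 0.18309841×0.26098302 = 0.059442
  M+8: 0.18309841×0.02380849 = 0.004359
Scale to base peak (0.435588) = 100: 53.74 : 100.00 : 61.19 : 13.65 : 1.00

53.74 : 100.00 : 61.19 : 13.65 : 1.00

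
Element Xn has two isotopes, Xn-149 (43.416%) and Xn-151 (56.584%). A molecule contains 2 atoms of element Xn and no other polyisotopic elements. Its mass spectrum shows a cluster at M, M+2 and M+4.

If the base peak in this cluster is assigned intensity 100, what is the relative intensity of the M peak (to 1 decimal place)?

(0.43416 + 0.56584)^2 gives M 0.1885, M+2 0.4913, M+4 0.3202; the largest is M+2.
P(M+2) = C(2,1) × 0.43416^1 × 0.56584^1 = 2 × 0.43416 × 0.56584 = 0.491330 (base)
P(M) = C(2,0) × 0.43416^2 × 0.56584^0 = 1 × 0.18849491 × 1.0000 = 0.188495
Relative intensity = 0.188495 / 0.491330 × 100 = 38.4

38.4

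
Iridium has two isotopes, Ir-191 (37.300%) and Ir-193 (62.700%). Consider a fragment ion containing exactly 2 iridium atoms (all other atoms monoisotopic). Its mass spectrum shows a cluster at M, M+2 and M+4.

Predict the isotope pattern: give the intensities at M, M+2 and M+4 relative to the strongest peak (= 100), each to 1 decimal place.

29.7 : 100.0 : 84.0

Expanding (0.37300 + 0.62700)^2:
P(M) = 0.37300^2 = 0.139129
P(M+2) = 2 × 0.37300^1 × 0.62700^1 = 0.467742
P(M+4) = 0.62700^2 = 0.393129
The M+2 peak is largest (0.467742); scaling to 100 gives 29.7 : 100.0 : 84.0.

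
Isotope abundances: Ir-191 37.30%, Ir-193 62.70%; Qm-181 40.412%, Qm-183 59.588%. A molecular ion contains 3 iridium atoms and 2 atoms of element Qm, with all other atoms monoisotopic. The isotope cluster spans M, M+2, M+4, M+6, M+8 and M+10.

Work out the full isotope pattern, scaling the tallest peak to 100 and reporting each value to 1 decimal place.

Iridium pattern (n=3): 0.05189512 : 0.26170165 : 0.43991135 : 0.24649188
Element Qm pattern (n=2): 0.16331297 : 0.48161405 : 0.35507297
Convolve the two distributions (both contribute in 2-u steps):
  M: 0.05189512×0.16331297 = 0.008475
  M+2: 0.05189512×0.48161405 + 0.26170165×0.16331297 = 0.067733
  M+4: 0.05189512×0.35507297 + 0.26170165×0.48161405 + 0.43991135×0.16331297 = 0.216309
  M+6: 0.26170165×0.35507297 + 0.43991135×0.48161405 + 0.24649188×0.16331297 = 0.345046
  M+8: 0.43991135×0.35507297 + 0.24649188×0.48161405 = 0.274915
  M+10: 0.24649188×0.35507297 = 0.087523
Scale to base peak (0.345046) = 100: 2.5 : 19.6 : 62.7 : 100.0 : 79.7 : 25.4

2.5 : 19.6 : 62.7 : 100.0 : 79.7 : 25.4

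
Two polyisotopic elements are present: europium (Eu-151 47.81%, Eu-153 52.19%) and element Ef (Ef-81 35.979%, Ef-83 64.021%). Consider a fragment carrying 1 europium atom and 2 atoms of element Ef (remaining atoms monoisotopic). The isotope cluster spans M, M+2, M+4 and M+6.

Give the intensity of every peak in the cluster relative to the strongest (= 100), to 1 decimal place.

Europium pattern (n=1): 0.4781 : 0.5219
Element Ef pattern (n=2): 0.12944884 : 0.46068231 : 0.40986884
Convolve the two distributions (both contribute in 2-u steps):
  M: 0.4781×0.12944884 = 0.061889
  M+2: 0.4781×0.46068231 + 0.5219×0.12944884 = 0.287812
  M+4: 0.4781×0.40986884 + 0.5219×0.46068231 = 0.436388
  M+6: 0.5219×0.40986884 = 0.213911
Scale to base peak (0.436388) = 100: 14.2 : 66.0 : 100.0 : 49.0

14.2 : 66.0 : 100.0 : 49.0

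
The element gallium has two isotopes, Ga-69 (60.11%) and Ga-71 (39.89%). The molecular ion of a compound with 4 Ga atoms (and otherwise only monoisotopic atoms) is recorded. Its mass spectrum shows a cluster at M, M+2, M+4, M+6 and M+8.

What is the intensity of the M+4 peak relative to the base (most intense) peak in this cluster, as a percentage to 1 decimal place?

(0.6011 + 0.3989)^4 gives M 0.1306, M+2 0.3465, M+4 0.3450, M+6 0.1526, M+8 0.0253; the largest is M+2.
P(M+2) = C(4,1) × 0.6011^3 × 0.3989^1 = 4 × 0.21719018 × 0.3989 = 0.346549 (base)
P(M+4) = C(4,2) × 0.6011^2 × 0.3989^2 = 6 × 0.36132121 × 0.15912121 = 0.344963
Relative intensity = 0.344963 / 0.346549 × 100 = 99.5

99.5%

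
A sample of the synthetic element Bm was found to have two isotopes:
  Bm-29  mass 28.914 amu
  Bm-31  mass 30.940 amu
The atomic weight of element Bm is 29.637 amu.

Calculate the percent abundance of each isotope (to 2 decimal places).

Let x be the fractional abundance of Bm-29; then Bm-31 has abundance 1 − x.
28.914·x + 30.940·(1 − x) = 29.637
(28.914 − 30.940)·x = 29.637 − 30.940
x = -1.303 / -2.026 = 0.64314 → 64.31% Bm-29, 35.69% Bm-31.

Bm-29: 64.31%, Bm-31: 35.69%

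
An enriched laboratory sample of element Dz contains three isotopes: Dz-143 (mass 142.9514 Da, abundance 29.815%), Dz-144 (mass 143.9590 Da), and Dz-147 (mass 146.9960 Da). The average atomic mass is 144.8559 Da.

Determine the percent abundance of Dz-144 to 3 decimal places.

The remaining 70.185% is split between Dz-144 (fraction x) and Dz-147 (fraction 0.70185 − x).
Substituting: 143.9590x + 146.9960(0.70185 − x) = 102.23494009
(143.9590 − 146.9960)x = -0.93420251  ⇒  x = 0.30761, y = 0.39424
Dz-144: 30.761%, Dz-147: 39.424%.

30.761%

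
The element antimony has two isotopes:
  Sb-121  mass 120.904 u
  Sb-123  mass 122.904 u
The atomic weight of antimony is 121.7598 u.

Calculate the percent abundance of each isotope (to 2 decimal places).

Sb-121: 57.21%, Sb-123: 42.79%

With x = fraction of Sb-121 (so Sb-123 is 1 − x):
120.904·x + 122.904·(1 − x) = 121.7598
(120.904 − 122.904)·x = 121.7598 − 122.904
x = -1.1442 / -2.000 = 0.57210 → 57.21% Sb-121, 42.79% Sb-123.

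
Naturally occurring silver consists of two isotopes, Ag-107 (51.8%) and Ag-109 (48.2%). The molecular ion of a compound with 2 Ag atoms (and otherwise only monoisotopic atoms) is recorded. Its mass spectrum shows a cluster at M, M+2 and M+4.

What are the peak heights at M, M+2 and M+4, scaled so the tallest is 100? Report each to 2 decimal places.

The 2 Ag atoms are independent, so intensities follow the terms of (0.518 + 0.482)^2.
P(M) = 0.518^2 = 0.268324
P(M+2) = 2 × 0.518^1 × 0.482^1 = 0.499352
P(M+4) = 0.482^2 = 0.232324
The M+2 peak is largest (0.499352); scaling to 100 gives 53.73 : 100.00 : 46.53.

53.73 : 100.00 : 46.53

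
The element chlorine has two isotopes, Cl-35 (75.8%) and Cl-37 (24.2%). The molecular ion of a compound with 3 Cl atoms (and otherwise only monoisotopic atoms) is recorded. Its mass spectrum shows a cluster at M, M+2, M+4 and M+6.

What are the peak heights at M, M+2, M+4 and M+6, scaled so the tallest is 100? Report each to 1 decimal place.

100.0 : 95.8 : 30.6 : 3.3

Expanding (0.758 + 0.242)^3:
P(M) = 0.758^3 = 0.435520
P(M+2) = 3 × 0.758^2 × 0.242^1 = 0.417133
P(M+4) = 3 × 0.758^1 × 0.242^2 = 0.133175
P(M+6) = 0.242^3 = 0.014172
The M peak is largest (0.435520); scaling to 100 gives 100.0 : 95.8 : 30.6 : 3.3.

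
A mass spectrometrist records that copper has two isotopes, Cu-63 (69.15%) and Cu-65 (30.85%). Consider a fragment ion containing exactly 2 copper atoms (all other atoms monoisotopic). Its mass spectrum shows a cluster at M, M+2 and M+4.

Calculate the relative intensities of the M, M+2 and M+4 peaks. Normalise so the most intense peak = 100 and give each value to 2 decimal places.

The 2 Cu atoms are independent, so intensities follow the terms of (0.6915 + 0.3085)^2.
P(M) = 0.6915^2 = 0.478172
P(M+2) = 2 × 0.6915^1 × 0.3085^1 = 0.426656
P(M+4) = 0.3085^2 = 0.095172
The M peak is largest (0.478172); scaling to 100 gives 100.00 : 89.23 : 19.90.

100.00 : 89.23 : 19.90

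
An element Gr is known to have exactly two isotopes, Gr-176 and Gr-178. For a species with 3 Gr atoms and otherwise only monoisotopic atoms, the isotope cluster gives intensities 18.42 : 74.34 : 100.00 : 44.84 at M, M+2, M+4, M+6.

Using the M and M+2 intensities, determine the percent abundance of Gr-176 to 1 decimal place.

Let p = fractional abundance of Gr-176. I(M+2)/I(M) = [C(3,1)·p^2·(1−p)] / p^3 = 3·(1−p)/p = 74.34/18.42 = 4.0358
(1−p)/p = 4.0358/3 = 1.3453  ⇒  p = 1/(1 + 1.3453) = 0.4264
Gr-176: 42.6%, Gr-178: 57.4%.

42.6%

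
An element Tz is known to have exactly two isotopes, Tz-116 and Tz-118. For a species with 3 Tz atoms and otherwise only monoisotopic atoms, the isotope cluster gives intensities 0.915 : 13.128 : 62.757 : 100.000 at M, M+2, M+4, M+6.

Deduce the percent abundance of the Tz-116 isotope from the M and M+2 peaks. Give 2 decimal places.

17.29%

If p is the fraction of Tz that is Tz-116, then I(M+2)/I(M) = [C(3,1)·p^2·(1−p)] / p^3 = 3·(1−p)/p = 13.128/0.915 = 14.3475
(1−p)/p = 14.3475/3 = 4.7825  ⇒  p = 1/(1 + 4.7825) = 0.1729
Tz-116: 17.29%, Tz-118: 82.71%.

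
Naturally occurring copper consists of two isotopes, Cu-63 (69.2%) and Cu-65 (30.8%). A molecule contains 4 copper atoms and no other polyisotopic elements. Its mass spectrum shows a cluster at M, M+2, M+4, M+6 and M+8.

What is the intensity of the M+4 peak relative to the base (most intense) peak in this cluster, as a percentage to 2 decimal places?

66.76%

Binomial terms of (0.692 + 0.308)^4: M 0.2293, M+2 0.4083, M+4 0.2726, M+6 0.0809, M+8 0.0090 → M+2 is the base peak.
P(M+2) = C(4,1) × 0.692^3 × 0.308^1 = 4 × 0.33137389 × 0.3080 = 0.408253 (base)
P(M+4) = C(4,2) × 0.692^2 × 0.308^2 = 6 × 0.478864 × 0.094864 = 0.272562
Relative intensity = 0.272562 / 0.408253 × 100 = 66.76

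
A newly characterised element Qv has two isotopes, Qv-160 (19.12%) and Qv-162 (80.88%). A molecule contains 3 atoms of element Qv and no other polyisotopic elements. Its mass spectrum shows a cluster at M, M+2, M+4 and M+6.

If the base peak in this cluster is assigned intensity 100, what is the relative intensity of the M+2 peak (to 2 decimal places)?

16.77

Term probabilities: M 0.0070, M+2 0.0887, M+4 0.3752, M+6 0.5291. Base peak = M+6.
P(M+6) = C(3,3) × 0.1912^0 × 0.8088^3 = 1 × 1.0000 × 0.52908254 = 0.529083 (base)
P(M+2) = C(3,1) × 0.1912^2 × 0.8088^1 = 3 × 0.03655744 × 0.8088 = 0.088703
Relative intensity = 0.088703 / 0.529083 × 100 = 16.77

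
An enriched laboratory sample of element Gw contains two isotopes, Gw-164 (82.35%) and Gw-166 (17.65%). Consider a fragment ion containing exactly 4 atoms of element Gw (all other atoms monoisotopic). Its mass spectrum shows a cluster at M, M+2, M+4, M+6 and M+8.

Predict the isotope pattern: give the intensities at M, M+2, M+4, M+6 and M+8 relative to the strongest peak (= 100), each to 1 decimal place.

100.0 : 85.7 : 27.6 : 3.9 : 0.2

Expanding (0.8235 + 0.1765)^4:
P(M) = 0.8235^4 = 0.459890
P(M+2) = 4 × 0.8235^3 × 0.1765^1 = 0.394272
P(M+4) = 6 × 0.8235^2 × 0.1765^2 = 0.126756
P(M+6) = 4 × 0.8235^1 × 0.1765^3 = 0.018112
P(M+8) = 0.1765^4 = 0.000970
The M peak is largest (0.459890); scaling to 100 gives 100.0 : 85.7 : 27.6 : 3.9 : 0.2.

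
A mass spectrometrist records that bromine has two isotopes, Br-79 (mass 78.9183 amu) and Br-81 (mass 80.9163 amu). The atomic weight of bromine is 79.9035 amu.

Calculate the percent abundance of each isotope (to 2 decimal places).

Let x be the fractional abundance of Br-79; then Br-81 has abundance 1 − x.
78.9183·x + 80.9163·(1 − x) = 79.9035
(78.9183 − 80.9163)·x = 79.9035 − 80.9163
x = -1.0128 / -1.9980 = 0.50691 → 50.69% Br-79, 49.31% Br-81.

Br-79: 50.69%, Br-81: 49.31%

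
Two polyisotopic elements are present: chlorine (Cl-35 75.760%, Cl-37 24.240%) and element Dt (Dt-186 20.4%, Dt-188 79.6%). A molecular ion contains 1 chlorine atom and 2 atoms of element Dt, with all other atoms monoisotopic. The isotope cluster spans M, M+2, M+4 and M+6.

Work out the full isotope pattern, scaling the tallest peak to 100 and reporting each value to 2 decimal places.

5.64 : 45.84 : 100.00 : 27.49

Chlorine pattern (n=1): 0.7576 : 0.2424
Element Dt pattern (n=2): 0.041616 : 0.324768 : 0.633616
Convolve the two distributions (both contribute in 2-u steps):
  M: 0.7576×0.041616 = 0.031528
  M+2: 0.7576×0.324768 + 0.2424×0.041616 = 0.256132
  M+4: 0.7576×0.633616 + 0.2424×0.324768 = 0.558751
  M+6: 0.2424×0.633616 = 0.153589
Scale to base peak (0.558751) = 100: 5.64 : 45.84 : 100.00 : 27.49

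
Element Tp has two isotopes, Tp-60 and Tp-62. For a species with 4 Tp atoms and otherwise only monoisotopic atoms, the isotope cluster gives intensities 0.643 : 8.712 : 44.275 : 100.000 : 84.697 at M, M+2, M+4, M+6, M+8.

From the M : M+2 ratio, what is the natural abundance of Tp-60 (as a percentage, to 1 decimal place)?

Write p for the Tp-60 fraction. I(M+2)/I(M) = [C(4,1)·p^3·(1−p)] / p^4 = 4·(1−p)/p = 8.712/0.643 = 13.5490
(1−p)/p = 13.5490/4 = 3.3872  ⇒  p = 1/(1 + 3.3872) = 0.2279
Tp-60: 22.8%, Tp-62: 77.2%.

22.8%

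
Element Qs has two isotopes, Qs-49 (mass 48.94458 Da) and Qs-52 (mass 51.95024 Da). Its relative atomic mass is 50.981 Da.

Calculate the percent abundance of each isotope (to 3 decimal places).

Writing the weighted mean with unknown fraction x of Qs-49:
48.94458·x + 51.95024·(1 − x) = 50.981
(48.94458 − 51.95024)·x = 50.981 − 51.95024
x = -0.96924 / -3.00566 = 0.32247 → 32.247% Qs-49, 67.753% Qs-52.

Qs-49: 32.247%, Qs-52: 67.753%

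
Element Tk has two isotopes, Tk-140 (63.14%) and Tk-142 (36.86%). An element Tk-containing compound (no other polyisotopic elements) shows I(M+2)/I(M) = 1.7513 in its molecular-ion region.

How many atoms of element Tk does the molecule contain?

With n Tk atoms, P(M+2)/P(M) = C(n,1)·p^(n−1)q / p^n = n·q/p = n · 0.3686/0.6314.
n = 1.7513 × 0.6314/0.3686 = 3.00 ≈ 3

3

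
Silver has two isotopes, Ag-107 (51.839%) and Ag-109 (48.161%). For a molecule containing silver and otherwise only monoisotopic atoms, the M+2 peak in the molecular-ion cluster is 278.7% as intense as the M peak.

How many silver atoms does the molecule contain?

3

With n Ag atoms, P(M+2)/P(M) = C(n,1)·p^(n−1)q / p^n = n·q/p = n · 0.48161/0.51839.
n = 2.787 × 0.51839/0.48161 = 3.00 ≈ 3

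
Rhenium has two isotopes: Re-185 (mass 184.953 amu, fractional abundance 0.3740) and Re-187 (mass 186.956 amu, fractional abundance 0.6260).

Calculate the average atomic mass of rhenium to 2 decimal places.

186.21 amu

Weight each isotope mass by its fractional abundance: 0.3740 × 184.953 + 0.6260 × 186.956
= 69.1724 + 117.0345 = 186.2069 amu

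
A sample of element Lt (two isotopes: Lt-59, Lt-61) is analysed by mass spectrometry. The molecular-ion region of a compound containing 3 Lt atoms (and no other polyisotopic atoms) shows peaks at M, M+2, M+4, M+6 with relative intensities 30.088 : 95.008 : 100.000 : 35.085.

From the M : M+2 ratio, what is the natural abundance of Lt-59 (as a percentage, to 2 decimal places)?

48.72%

Let p = fractional abundance of Lt-59. I(M+2)/I(M) = [C(3,1)·p^2·(1−p)] / p^3 = 3·(1−p)/p = 95.008/30.088 = 3.1577
(1−p)/p = 3.1577/3 = 1.0526  ⇒  p = 1/(1 + 1.0526) = 0.4872
Lt-59: 48.72%, Lt-61: 51.28%.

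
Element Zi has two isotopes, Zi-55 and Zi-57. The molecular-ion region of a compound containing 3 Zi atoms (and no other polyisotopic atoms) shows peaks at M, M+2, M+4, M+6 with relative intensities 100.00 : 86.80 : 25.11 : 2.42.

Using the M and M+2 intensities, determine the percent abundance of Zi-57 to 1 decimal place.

22.4%

Write p for the Zi-55 fraction. I(M+2)/I(M) = [C(3,1)·p^2·(1−p)] / p^3 = 3·(1−p)/p = 86.80/100.00 = 0.8680
(1−p)/p = 0.8680/3 = 0.2893  ⇒  p = 1/(1 + 0.2893) = 0.7756
Zi-55: 77.6%, Zi-57: 22.4%.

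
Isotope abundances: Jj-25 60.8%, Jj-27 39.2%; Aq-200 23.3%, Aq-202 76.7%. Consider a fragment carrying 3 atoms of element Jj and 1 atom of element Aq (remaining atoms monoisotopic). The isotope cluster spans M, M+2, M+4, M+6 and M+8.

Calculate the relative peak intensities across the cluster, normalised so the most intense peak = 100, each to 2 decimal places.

13.13 : 68.64 : 100.00 : 57.43 : 11.59

Element Jj pattern (n=3): 0.22475571 : 0.43472486 : 0.28028314 : 0.06023629
Element Aq pattern (n=1): 0.2330 : 0.7670
Convolve the two distributions (both contribute in 2-u steps):
  M: 0.22475571×0.2330 = 0.052368
  M+2: 0.22475571×0.7670 + 0.43472486×0.2330 = 0.273679
  M+4: 0.43472486×0.7670 + 0.28028314×0.2330 = 0.398740
  M+6: 0.28028314×0.7670 + 0.06023629×0.2330 = 0.229012
  M+8: 0.06023629×0.7670 = 0.046201
Scale to base peak (0.398740) = 100: 13.13 : 68.64 : 100.00 : 57.43 : 11.59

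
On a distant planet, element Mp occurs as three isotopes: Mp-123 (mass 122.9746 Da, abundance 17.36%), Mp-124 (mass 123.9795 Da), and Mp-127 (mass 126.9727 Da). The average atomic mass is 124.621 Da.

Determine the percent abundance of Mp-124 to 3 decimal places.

55.380%

The remaining 82.64% is split between Mp-124 (fraction x) and Mp-127 (fraction 0.8264 − x).
Substituting: 123.9795x + 126.9727(0.8264 − x) = 103.27260944
(123.9795 − 126.9727)x = -1.65762984  ⇒  x = 0.55380, y = 0.27260
Mp-124: 55.380%, Mp-127: 27.260%.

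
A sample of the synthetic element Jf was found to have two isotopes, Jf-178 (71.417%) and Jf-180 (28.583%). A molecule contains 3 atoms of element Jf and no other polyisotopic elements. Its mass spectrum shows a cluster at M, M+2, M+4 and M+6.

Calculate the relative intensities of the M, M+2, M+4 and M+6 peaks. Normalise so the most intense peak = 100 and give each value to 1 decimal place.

83.3 : 100.0 : 40.0 : 5.3

Expanding (0.71417 + 0.28583)^3:
P(M) = 0.71417^3 = 0.364254
P(M+2) = 3 × 0.71417^2 × 0.28583^1 = 0.437353
P(M+4) = 3 × 0.71417^1 × 0.28583^2 = 0.175040
P(M+6) = 0.28583^3 = 0.023352
The M+2 peak is largest (0.437353); scaling to 100 gives 83.3 : 100.0 : 40.0 : 5.3.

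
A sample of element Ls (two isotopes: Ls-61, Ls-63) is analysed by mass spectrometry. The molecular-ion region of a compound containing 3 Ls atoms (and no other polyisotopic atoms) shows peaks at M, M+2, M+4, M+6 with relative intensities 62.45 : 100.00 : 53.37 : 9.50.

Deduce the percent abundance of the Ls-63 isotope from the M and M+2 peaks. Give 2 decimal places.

Write p for the Ls-61 fraction. I(M+2)/I(M) = [C(3,1)·p^2·(1−p)] / p^3 = 3·(1−p)/p = 100.00/62.45 = 1.6013
(1−p)/p = 1.6013/3 = 0.5338  ⇒  p = 1/(1 + 0.5338) = 0.6520
Ls-61: 65.20%, Ls-63: 34.80%.

34.80%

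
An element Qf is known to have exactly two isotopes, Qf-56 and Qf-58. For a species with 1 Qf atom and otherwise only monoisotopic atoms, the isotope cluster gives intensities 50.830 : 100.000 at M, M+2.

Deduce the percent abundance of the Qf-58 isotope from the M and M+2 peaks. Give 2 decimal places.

66.30%

Write p for the Qf-56 fraction. I(M+2)/I(M) = [C(1,1)·p^0·(1−p)] / p^1 = 1·(1−p)/p = 100.000/50.830 = 1.9673
(1−p)/p = 1.9673/1 = 1.9673  ⇒  p = 1/(1 + 1.9673) = 0.3370
Qf-56: 33.70%, Qf-58: 66.30%.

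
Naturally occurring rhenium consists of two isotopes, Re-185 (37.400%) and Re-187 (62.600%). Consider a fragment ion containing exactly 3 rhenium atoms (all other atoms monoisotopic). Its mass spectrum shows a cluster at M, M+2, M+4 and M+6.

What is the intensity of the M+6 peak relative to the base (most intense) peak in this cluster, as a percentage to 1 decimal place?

Binomial terms of (0.37400 + 0.62600)^3: M 0.0523, M+2 0.2627, M+4 0.4397, M+6 0.2453 → M+4 is the base peak.
P(M+4) = C(3,2) × 0.37400^1 × 0.62600^2 = 3 × 0.3740 × 0.391876 = 0.439685 (base)
P(M+6) = C(3,3) × 0.37400^0 × 0.62600^3 = 1 × 1.0000 × 0.24531438 = 0.245314
Relative intensity = 0.245314 / 0.439685 × 100 = 55.8

55.8%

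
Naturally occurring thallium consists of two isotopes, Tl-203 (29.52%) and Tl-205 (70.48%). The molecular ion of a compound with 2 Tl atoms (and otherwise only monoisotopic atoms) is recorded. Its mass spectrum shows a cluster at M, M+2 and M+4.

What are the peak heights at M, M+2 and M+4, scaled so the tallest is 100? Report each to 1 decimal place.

Each Tl atom is independently Tl-203 (p = 0.2952) or Tl-205 (q = 0.7048); the cluster is the binomial expansion (p + q)^2.
P(M) = 0.2952^2 = 0.087143
P(M+2) = 2 × 0.2952^1 × 0.7048^1 = 0.416114
P(M+4) = 0.7048^2 = 0.496743
The M+4 peak is largest (0.496743); scaling to 100 gives 17.5 : 83.8 : 100.0.

17.5 : 83.8 : 100.0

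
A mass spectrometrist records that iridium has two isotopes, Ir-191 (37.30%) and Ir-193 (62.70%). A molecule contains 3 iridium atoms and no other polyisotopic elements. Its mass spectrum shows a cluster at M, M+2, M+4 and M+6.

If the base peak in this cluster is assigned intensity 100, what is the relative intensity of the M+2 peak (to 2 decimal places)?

Binomial terms of (0.3730 + 0.6270)^3: M 0.0519, M+2 0.2617, M+4 0.4399, M+6 0.2465 → M+4 is the base peak.
P(M+4) = C(3,2) × 0.3730^1 × 0.6270^2 = 3 × 0.3730 × 0.393129 = 0.439911 (base)
P(M+2) = C(3,1) × 0.3730^2 × 0.6270^1 = 3 × 0.139129 × 0.6270 = 0.261702
Relative intensity = 0.261702 / 0.439911 × 100 = 59.49

59.49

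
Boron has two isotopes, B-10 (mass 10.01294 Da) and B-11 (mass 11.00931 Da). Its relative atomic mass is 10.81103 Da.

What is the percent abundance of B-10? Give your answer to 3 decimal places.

Writing the weighted mean with unknown fraction x of B-10:
10.01294·x + 11.00931·(1 − x) = 10.81103
(10.01294 − 11.00931)·x = 10.81103 − 11.00931
x = -0.19828 / -0.99637 = 0.19900 → 19.900% B-10, 80.100% B-11.

19.900%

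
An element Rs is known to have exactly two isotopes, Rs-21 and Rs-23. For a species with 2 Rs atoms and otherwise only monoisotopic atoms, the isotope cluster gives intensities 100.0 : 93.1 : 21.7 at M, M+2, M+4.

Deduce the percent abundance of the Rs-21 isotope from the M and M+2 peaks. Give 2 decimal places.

If p is the fraction of Rs that is Rs-21, then I(M+2)/I(M) = [C(2,1)·p^1·(1−p)] / p^2 = 2·(1−p)/p = 93.1/100.0 = 0.9310
(1−p)/p = 0.9310/2 = 0.4655  ⇒  p = 1/(1 + 0.4655) = 0.6824
Rs-21: 68.24%, Rs-23: 31.76%.

68.24%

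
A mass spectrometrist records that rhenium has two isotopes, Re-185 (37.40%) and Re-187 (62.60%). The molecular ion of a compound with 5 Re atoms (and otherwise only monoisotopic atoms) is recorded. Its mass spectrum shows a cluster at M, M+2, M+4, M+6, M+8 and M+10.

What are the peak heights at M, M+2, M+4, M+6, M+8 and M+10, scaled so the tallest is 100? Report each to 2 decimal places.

Each Re atom is independently Re-185 (p = 0.3740) or Re-187 (q = 0.6260); the cluster is the binomial expansion (p + q)^5.
P(M) = 0.3740^5 = 0.007317
P(M+2) = 5 × 0.3740^4 × 0.6260^1 = 0.061239
P(M+4) = 10 × 0.3740^3 × 0.6260^2 = 0.205005
P(M+6) = 10 × 0.3740^2 × 0.6260^3 = 0.343136
P(M+8) = 5 × 0.3740^1 × 0.6260^4 = 0.287170
P(M+10) = 0.6260^5 = 0.096133
The M+6 peak is largest (0.343136); scaling to 100 gives 2.13 : 17.85 : 59.74 : 100.00 : 83.69 : 28.02.

2.13 : 17.85 : 59.74 : 100.00 : 83.69 : 28.02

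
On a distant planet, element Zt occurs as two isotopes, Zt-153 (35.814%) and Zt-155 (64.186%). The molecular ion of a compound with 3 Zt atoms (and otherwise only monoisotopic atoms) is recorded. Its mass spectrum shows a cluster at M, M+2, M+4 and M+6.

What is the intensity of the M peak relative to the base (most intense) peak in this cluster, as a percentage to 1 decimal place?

Binomial terms of (0.35814 + 0.64186)^3: M 0.0459, M+2 0.2470, M+4 0.4426, M+6 0.2644 → M+4 is the base peak.
P(M+4) = C(3,2) × 0.35814^1 × 0.64186^2 = 3 × 0.35814 × 0.41198426 = 0.442644 (base)
P(M) = C(3,0) × 0.35814^3 × 0.64186^0 = 1 × 0.04593656 × 1.0000 = 0.045937
Relative intensity = 0.045937 / 0.442644 × 100 = 10.4

10.4%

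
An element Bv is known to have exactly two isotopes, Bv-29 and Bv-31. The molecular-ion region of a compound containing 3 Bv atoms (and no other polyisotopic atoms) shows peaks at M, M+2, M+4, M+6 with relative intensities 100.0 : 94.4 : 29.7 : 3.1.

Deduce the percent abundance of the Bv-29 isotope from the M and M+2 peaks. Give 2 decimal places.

If p is the fraction of Bv that is Bv-29, then I(M+2)/I(M) = [C(3,1)·p^2·(1−p)] / p^3 = 3·(1−p)/p = 94.4/100.0 = 0.9440
(1−p)/p = 0.9440/3 = 0.3147  ⇒  p = 1/(1 + 0.3147) = 0.7606
Bv-29: 76.06%, Bv-31: 23.94%.

76.06%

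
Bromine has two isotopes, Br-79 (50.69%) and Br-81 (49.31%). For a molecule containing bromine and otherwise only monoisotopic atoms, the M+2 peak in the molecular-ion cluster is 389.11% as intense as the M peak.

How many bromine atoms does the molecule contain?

4

With n Br atoms, P(M+2)/P(M) = C(n,1)·p^(n−1)q / p^n = n·q/p = n · 0.4931/0.5069.
n = 3.8911 × 0.5069/0.4931 = 4.00 ≈ 4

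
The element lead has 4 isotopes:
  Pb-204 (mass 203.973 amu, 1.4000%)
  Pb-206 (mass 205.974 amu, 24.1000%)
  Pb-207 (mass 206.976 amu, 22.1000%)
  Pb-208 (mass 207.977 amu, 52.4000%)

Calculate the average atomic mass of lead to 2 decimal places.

The abundance-weighted mean is 0.014000 × 203.973 + 0.241000 × 205.974 + 0.221000 × 206.976 + 0.524000 × 207.977
= 2.8556 + 49.6397 + 45.7417 + 108.9799 = 207.2169 amu

207.22 amu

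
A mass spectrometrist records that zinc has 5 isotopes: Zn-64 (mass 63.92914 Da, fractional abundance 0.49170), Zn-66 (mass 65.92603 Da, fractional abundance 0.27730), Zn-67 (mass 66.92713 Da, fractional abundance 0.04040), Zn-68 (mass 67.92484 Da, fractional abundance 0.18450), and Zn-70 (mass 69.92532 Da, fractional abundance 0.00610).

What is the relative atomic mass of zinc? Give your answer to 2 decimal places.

65.38 Da

The abundance-weighted mean is 0.49170 × 63.92914 + 0.27730 × 65.92603 + 0.04040 × 66.92713 + 0.18450 × 67.92484 + 0.00610 × 69.92532
= 31.433958 + 18.281288 + 2.703856 + 12.532133 + 0.426544 = 65.377779 Da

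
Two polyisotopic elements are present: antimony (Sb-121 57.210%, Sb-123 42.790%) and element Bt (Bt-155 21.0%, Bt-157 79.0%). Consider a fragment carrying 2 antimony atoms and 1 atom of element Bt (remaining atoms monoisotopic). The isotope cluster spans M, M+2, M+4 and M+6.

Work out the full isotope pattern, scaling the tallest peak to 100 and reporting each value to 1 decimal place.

Antimony pattern (n=2): 0.32729841 : 0.48960318 : 0.18309841
Element Bt pattern (n=1): 0.2100 : 0.7900
Convolve the two distributions (both contribute in 2-u steps):
  M: 0.32729841×0.2100 = 0.068733
  M+2: 0.32729841×0.7900 + 0.48960318×0.2100 = 0.361382
  M+4: 0.48960318×0.7900 + 0.18309841×0.2100 = 0.425237
  M+6: 0.18309841×0.7900 = 0.144648
Scale to base peak (0.425237) = 100: 16.2 : 85.0 : 100.0 : 34.0

16.2 : 85.0 : 100.0 : 34.0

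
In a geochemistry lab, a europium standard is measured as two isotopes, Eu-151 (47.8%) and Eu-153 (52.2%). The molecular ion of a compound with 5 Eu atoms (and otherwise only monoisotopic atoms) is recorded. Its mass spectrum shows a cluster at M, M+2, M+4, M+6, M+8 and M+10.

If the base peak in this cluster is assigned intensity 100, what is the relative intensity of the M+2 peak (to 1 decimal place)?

41.9

(0.478 + 0.522)^5 gives M 0.0250, M+2 0.1363, M+4 0.2976, M+6 0.3250, M+8 0.1775, M+10 0.0388; the largest is M+6.
P(M+6) = C(5,3) × 0.478^2 × 0.522^3 = 10 × 0.228484 × 0.14223665 = 0.324988 (base)
P(M+2) = C(5,1) × 0.478^4 × 0.522^1 = 5 × 0.05220494 × 0.5220 = 0.136255
Relative intensity = 0.136255 / 0.324988 × 100 = 41.9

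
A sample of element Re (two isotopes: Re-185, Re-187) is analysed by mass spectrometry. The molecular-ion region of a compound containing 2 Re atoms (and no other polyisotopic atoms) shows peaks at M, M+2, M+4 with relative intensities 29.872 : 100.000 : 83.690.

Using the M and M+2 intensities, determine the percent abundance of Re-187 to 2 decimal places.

62.60%

Let p = fractional abundance of Re-185. I(M+2)/I(M) = [C(2,1)·p^1·(1−p)] / p^2 = 2·(1−p)/p = 100.000/29.872 = 3.3476
(1−p)/p = 3.3476/2 = 1.6738  ⇒  p = 1/(1 + 1.6738) = 0.3740
Re-185: 37.40%, Re-187: 62.60%.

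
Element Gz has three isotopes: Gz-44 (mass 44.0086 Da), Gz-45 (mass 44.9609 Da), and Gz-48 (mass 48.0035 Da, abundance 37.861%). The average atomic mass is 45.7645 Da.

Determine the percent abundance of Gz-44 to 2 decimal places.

36.58%

Let x and y be the fractions of Gz-44 and Gz-45. Then x + y = 1 − 0.37861 = 0.62139 and 44.0086x + 44.9609y = 45.7645 − 0.37861×48.0035 = 27.589894865.
Substituting: 44.0086x + 44.9609(0.62139 − x) = 27.589894865
(44.0086 − 44.9609)x = -0.348358786  ⇒  x = 0.36581, y = 0.25558
Gz-44: 36.58%, Gz-45: 25.56%.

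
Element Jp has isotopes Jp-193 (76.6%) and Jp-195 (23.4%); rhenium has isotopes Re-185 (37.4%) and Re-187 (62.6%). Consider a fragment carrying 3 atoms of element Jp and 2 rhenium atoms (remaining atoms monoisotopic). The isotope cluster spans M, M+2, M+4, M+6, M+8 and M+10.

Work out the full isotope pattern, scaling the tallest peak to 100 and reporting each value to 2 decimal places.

Element Jp pattern (n=3): 0.4494551 : 0.41190271 : 0.12582929 : 0.0128129
Rhenium pattern (n=2): 0.139876 : 0.468248 : 0.391876
Convolve the two distributions (both contribute in 2-u steps):
  M: 0.4494551×0.139876 = 0.062868
  M+2: 0.4494551×0.468248 + 0.41190271×0.139876 = 0.268072
  M+4: 0.4494551×0.391876 + 0.41190271×0.468248 + 0.12582929×0.139876 = 0.386604
  M+6: 0.41190271×0.391876 + 0.12582929×0.468248 + 0.0128129×0.139876 = 0.222126
  M+8: 0.12582929×0.391876 + 0.0128129×0.468248 = 0.055309
  M+10: 0.0128129×0.391876 = 0.005021
Scale to base peak (0.386604) = 100: 16.26 : 69.34 : 100.00 : 57.46 : 14.31 : 1.30

16.26 : 69.34 : 100.00 : 57.46 : 14.31 : 1.30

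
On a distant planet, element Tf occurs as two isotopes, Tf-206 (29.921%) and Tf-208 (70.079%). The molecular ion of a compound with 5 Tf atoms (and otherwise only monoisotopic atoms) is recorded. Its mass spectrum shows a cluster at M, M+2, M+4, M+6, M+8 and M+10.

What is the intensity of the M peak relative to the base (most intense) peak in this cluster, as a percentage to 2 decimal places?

(0.29921 + 0.70079)^5 gives M 0.0024, M+2 0.0281, M+4 0.1316, M+6 0.3081, M+8 0.3608, M+10 0.1690; the largest is M+8.
P(M+8) = C(5,4) × 0.29921^1 × 0.70079^4 = 5 × 0.29921 × 0.24118572 = 0.360826 (base)
P(M) = C(5,0) × 0.29921^5 × 0.70079^0 = 1 × 0.00239817 × 1.0000 = 0.002398
Relative intensity = 0.002398 / 0.360826 × 100 = 0.66

0.66%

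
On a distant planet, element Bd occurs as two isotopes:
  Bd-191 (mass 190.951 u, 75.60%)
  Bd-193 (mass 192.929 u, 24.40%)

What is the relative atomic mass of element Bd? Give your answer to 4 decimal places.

Average mass = Σ (abundance × isotope mass) = 0.7560 × 190.951 + 0.2440 × 192.929
= 144.35896 + 47.07468 = 191.43364 u

191.4336 u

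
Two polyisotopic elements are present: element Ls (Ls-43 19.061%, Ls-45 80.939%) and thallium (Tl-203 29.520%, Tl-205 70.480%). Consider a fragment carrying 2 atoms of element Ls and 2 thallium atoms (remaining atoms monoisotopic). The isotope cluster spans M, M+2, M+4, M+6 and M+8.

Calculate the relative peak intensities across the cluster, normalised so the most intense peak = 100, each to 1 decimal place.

0.7 : 9.9 : 47.8 : 100.0 : 76.4

Element Ls pattern (n=2): 0.03633217 : 0.30855566 : 0.65511217
Thallium pattern (n=2): 0.08714304 : 0.41611392 : 0.49674304
Convolve the two distributions (both contribute in 2-u steps):
  M: 0.03633217×0.08714304 = 0.003166
  M+2: 0.03633217×0.41611392 + 0.30855566×0.08714304 = 0.042007
  M+4: 0.03633217×0.49674304 + 0.30855566×0.41611392 + 0.65511217×0.08714304 = 0.203531
  M+6: 0.30855566×0.49674304 + 0.65511217×0.41611392 = 0.425874
  M+8: 0.65511217×0.49674304 = 0.325422
Scale to base peak (0.425874) = 100: 0.7 : 9.9 : 47.8 : 100.0 : 76.4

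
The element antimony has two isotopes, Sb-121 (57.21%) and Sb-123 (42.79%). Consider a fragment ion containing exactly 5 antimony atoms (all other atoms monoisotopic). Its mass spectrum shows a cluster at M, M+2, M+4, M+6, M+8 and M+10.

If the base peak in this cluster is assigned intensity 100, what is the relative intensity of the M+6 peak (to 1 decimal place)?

Term probabilities: M 0.0613, M+2 0.2292, M+4 0.3428, M+6 0.2564, M+8 0.0959, M+10 0.0143. Base peak = M+4.
P(M+4) = C(5,2) × 0.5721^3 × 0.4279^2 = 10 × 0.18724742 × 0.18309841 = 0.342847 (base)
P(M+6) = C(5,3) × 0.5721^2 × 0.4279^3 = 10 × 0.32729841 × 0.07834781 = 0.256431
Relative intensity = 0.256431 / 0.342847 × 100 = 74.8

74.8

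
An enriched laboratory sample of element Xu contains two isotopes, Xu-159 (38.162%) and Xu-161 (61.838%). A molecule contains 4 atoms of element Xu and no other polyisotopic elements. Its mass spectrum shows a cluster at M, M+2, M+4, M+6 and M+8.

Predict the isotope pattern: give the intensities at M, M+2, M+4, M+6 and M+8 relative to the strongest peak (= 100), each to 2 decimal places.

5.88 : 38.08 : 92.57 : 100.00 : 40.51

Each Xu atom is independently Xu-159 (p = 0.38162) or Xu-161 (q = 0.61838); the cluster is the binomial expansion (p + q)^4.
P(M) = 0.38162^4 = 0.021209
P(M+2) = 4 × 0.38162^3 × 0.61838^1 = 0.137470
P(M+4) = 6 × 0.38162^2 × 0.61838^2 = 0.334137
P(M+6) = 4 × 0.38162^1 × 0.61838^3 = 0.360959
P(M+8) = 0.61838^4 = 0.146225
The M+6 peak is largest (0.360959); scaling to 100 gives 5.88 : 38.08 : 92.57 : 100.00 : 40.51.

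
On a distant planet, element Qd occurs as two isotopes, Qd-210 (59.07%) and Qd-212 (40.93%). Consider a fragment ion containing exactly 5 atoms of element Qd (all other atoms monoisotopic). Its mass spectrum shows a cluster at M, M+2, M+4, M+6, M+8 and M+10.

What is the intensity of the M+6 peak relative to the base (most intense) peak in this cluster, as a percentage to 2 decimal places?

69.29%

Binomial terms of (0.5907 + 0.4093)^5: M 0.0719, M+2 0.2492, M+4 0.3453, M+6 0.2393, M+8 0.0829, M+10 0.0115 → M+4 is the base peak.
P(M+4) = C(5,2) × 0.5907^3 × 0.4093^2 = 10 × 0.20611088 × 0.16752649 = 0.345290 (base)
P(M+6) = C(5,3) × 0.5907^2 × 0.4093^3 = 10 × 0.34892649 × 0.06856859 = 0.239254
Relative intensity = 0.239254 / 0.345290 × 100 = 69.29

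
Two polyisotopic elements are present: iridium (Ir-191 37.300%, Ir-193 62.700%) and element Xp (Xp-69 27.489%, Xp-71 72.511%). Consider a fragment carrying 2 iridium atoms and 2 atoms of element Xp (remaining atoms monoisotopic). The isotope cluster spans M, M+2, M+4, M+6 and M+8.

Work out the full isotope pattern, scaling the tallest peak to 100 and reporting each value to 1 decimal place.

2.6 : 22.6 : 71.9 : 100.0 : 51.3

Iridium pattern (n=2): 0.139129 : 0.467742 : 0.393129
Element Xp pattern (n=2): 0.07556451 : 0.39865098 : 0.52578451
Convolve the two distributions (both contribute in 2-u steps):
  M: 0.139129×0.07556451 = 0.010513
  M+2: 0.139129×0.39865098 + 0.467742×0.07556451 = 0.090809
  M+4: 0.139129×0.52578451 + 0.467742×0.39865098 + 0.393129×0.07556451 = 0.289324
  M+6: 0.467742×0.52578451 + 0.393129×0.39865098 = 0.402653
  M+8: 0.393129×0.52578451 = 0.206701
Scale to base peak (0.402653) = 100: 2.6 : 22.6 : 71.9 : 100.0 : 51.3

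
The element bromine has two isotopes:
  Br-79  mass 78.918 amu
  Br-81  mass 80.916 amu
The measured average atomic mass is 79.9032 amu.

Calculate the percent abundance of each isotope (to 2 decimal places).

Let x be the fractional abundance of Br-79; then Br-81 has abundance 1 − x.
78.918·x + 80.916·(1 − x) = 79.9032
(78.918 − 80.916)·x = 79.9032 − 80.916
x = -1.0128 / -1.998 = 0.50691 → 50.69% Br-79, 49.31% Br-81.

Br-79: 50.69%, Br-81: 49.31%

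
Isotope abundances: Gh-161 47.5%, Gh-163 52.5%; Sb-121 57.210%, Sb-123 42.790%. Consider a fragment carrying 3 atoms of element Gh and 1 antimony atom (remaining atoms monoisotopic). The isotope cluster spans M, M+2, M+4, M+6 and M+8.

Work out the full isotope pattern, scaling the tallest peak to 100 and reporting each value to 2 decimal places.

16.27 : 66.13 : 100.00 : 66.58 : 16.43

Element Gh pattern (n=3): 0.10717187 : 0.35535938 : 0.39276562 : 0.14470313
Antimony pattern (n=1): 0.5721 : 0.4279
Convolve the two distributions (both contribute in 2-u steps):
  M: 0.10717187×0.5721 = 0.061313
  M+2: 0.10717187×0.4279 + 0.35535938×0.5721 = 0.249160
  M+4: 0.35535938×0.4279 + 0.39276562×0.5721 = 0.376759
  M+6: 0.39276562×0.4279 + 0.14470313×0.5721 = 0.250849
  M+8: 0.14470313×0.4279 = 0.061918
Scale to base peak (0.376759) = 100: 16.27 : 66.13 : 100.00 : 66.58 : 16.43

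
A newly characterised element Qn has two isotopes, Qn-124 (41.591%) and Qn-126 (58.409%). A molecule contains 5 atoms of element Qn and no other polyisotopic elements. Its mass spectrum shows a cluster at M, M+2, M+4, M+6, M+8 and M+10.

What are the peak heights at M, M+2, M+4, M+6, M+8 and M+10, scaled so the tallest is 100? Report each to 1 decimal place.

3.6 : 25.4 : 71.2 : 100.0 : 70.2 : 19.7

The 5 Qn atoms are independent, so intensities follow the terms of (0.41591 + 0.58409)^5.
P(M) = 0.41591^5 = 0.012445
P(M+2) = 5 × 0.41591^4 × 0.58409^1 = 0.087387
P(M+4) = 10 × 0.41591^3 × 0.58409^2 = 0.245447
P(M+6) = 10 × 0.41591^2 × 0.58409^3 = 0.344697
P(M+8) = 5 × 0.41591^1 × 0.58409^4 = 0.242041
P(M+10) = 0.58409^5 = 0.067983
The M+6 peak is largest (0.344697); scaling to 100 gives 3.6 : 25.4 : 71.2 : 100.0 : 70.2 : 19.7.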